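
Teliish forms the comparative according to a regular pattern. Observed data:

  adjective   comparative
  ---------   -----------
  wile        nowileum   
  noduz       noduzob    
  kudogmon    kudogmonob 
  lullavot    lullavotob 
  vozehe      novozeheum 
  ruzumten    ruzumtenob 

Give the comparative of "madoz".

vozehe and ruzumten both have last vowel 'e' yet inflect differently (novozeheum, ruzumtenob), so the last vowel is not what conditions the rule; whether the stem ends in a vowel or a consonant is.
"madoz" ends in a consonant. The stems ending in a consonant (lullavot → lullavotob, noduz → noduzob, ruzumten → ruzumtenob) add -ob.
The other pattern: stems ending in a vowel add no- … -um around the stem.
So madoz → madozob.

madozob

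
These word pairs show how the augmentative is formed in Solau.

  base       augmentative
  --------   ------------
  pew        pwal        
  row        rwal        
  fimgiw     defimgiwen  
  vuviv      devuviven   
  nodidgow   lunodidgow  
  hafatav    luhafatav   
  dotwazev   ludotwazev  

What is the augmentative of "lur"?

"lur" has 1 vowel. The stems with 1 vowel (pew → pwal, row → rwal) delete the last vowel and add -al.
So lur → lral.

lral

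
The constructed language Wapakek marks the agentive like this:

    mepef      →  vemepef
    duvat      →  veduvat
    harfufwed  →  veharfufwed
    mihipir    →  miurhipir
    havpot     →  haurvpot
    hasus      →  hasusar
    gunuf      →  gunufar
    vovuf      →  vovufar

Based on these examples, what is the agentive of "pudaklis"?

puurdaklis

"pudaklis" has last vowel 'i'. The one such stem in the data (mihipir → miurhipir) inserts -ur- after the first vowel (as does havpot), so the same rule applies.
So pudaklis → puurdaklis.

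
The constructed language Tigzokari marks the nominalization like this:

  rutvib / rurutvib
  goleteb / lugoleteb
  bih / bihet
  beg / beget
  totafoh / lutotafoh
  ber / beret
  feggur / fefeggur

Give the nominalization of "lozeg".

lolozeg

"lozeg" has 2 vowels. The stems with 2 vowels (rutvib → rurutvib, feggur → fefeggur) repeat the first consonant+vowel as a prefix.
So lozeg → lolozeg.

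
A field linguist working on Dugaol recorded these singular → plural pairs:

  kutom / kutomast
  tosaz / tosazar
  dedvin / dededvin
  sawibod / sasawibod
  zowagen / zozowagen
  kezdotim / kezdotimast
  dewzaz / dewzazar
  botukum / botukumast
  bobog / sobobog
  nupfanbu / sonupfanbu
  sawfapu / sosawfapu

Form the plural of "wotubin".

sawibod and kutom both have last vowel 'o' yet inflect differently (sasawibod, kutomast), so the last vowel is not what conditions the rule; the final letter is.
"wotubin" ends in -n. The stems ending in -n (dedvin → dededvin, zowagen → zozowagen) repeat the first consonant+vowel as a prefix.
So wotubin → wowotubin.

wowotubin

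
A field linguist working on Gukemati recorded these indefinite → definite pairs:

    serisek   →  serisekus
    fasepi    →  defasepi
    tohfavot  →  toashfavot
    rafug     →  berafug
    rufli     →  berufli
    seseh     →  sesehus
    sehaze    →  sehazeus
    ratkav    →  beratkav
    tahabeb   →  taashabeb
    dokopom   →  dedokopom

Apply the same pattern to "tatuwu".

taastuwu

rufli and fasepi both end in -i yet inflect differently (berufli, defasepi), so the final letter is not what conditions the rule; the first letter is.
"tatuwu" begins with t-. The stems beginning with t- (tohfavot → toashfavot, tahabeb → taashabeb) insert -as- after the first vowel.
The other patterns: stems beginning with s- add -us; stems beginning with r- add the prefix be-; stems beginning with d- or f- add the prefix de-.
So tatuwu → taastuwu.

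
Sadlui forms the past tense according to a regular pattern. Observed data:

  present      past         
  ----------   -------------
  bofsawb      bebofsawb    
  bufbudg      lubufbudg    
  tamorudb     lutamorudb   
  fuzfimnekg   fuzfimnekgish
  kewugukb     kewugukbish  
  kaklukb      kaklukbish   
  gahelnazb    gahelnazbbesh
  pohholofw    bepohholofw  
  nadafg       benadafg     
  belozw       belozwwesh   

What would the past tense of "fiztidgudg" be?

gahelnazb and tamorudb both end in -b yet inflect differently (gahelnazbbesh, lutamorudb), so the final letter is not what conditions the rule; the second-to-last letter is.
"fiztidgudg" has second-to-last letter 'd'. The stems whose second-to-last letter is 'd' (bufbudg → lubufbudg, tamorudb → lutamorudb) add the prefix lu-.
So fiztidgudg → lufiztidgudg.

lufiztidgudg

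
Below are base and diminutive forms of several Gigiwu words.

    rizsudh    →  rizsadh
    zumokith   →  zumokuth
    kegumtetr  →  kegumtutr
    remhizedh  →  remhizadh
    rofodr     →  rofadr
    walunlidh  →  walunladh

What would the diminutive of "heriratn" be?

herirutn

zumokith and remhizedh both end in -h yet inflect differently (zumokuth, remhizadh), so the final letter is not what conditions the rule; the second-to-last letter is.
"heriratn" has second-to-last letter 't'. The stems whose second-to-last letter is 't' (kegumtetr → kegumtutr, zumokith → zumokuth) change the last vowel to 'u'.
The other pattern: stems whose second-to-last letter is 'd' change the last vowel to 'a'.
So heriratn → herirutn.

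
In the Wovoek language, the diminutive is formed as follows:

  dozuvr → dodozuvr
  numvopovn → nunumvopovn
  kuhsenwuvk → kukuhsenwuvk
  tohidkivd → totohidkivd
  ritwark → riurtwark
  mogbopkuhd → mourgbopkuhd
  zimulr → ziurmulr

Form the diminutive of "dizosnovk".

didizosnovk

"dizosnovk" has second-to-last letter 'v'. The stems whose second-to-last letter is 'v' (numvopovn → nunumvopovn, kuhsenwuvk → kukuhsenwuvk, tohidkivd → totohidkivd) repeat the first consonant+vowel as a prefix.
So dizosnovk → didizosnovk.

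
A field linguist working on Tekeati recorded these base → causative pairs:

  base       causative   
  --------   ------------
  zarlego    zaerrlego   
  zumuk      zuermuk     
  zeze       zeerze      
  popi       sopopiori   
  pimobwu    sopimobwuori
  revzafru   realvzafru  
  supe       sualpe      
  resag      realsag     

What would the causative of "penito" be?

pimobwu and revzafru both end in -u yet inflect differently (sopimobwuori, realvzafru), so the final letter is not what conditions the rule; the first letter is.
"penito" begins with p-. The stems beginning with p- (popi → sopopiori, pimobwu → sopimobwuori) add so- … -ori around the stem.
The other patterns: stems beginning with z- insert -er- after the first vowel; stems beginning with r- or s- insert -al- after the first vowel.
So penito → sopenitoori.

sopenitoori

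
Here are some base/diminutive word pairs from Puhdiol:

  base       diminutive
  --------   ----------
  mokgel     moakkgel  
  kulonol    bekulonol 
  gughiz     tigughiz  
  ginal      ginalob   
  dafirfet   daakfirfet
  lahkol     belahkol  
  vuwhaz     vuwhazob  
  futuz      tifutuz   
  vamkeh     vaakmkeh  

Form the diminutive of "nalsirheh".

kulonol and mokgel both end in -l yet inflect differently (bekulonol, moakkgel), so the final letter is not what conditions the rule; the last vowel is.
"nalsirheh" has last vowel 'e'. The stems whose last vowel is 'e' (vamkeh → vaakmkeh, dafirfet → daakfirfet, mokgel → moakkgel) insert -ak- after the first vowel.
So nalsirheh → naaklsirheh.

naaklsirheh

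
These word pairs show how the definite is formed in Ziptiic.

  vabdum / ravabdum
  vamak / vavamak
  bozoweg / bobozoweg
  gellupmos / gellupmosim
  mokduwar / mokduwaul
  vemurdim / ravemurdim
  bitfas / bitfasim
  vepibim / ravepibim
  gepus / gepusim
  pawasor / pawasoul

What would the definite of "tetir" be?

pawasor and gellupmos both have last vowel 'o' yet inflect differently (pawasoul, gellupmosim), so the last vowel is not what conditions the rule; the final letter is.
"tetir" ends in -r. The stems ending in -r (pawasor → pawasoul, mokduwar → mokduwaul) drop the final letter and add -ul.
So tetir → tetiul.

tetiul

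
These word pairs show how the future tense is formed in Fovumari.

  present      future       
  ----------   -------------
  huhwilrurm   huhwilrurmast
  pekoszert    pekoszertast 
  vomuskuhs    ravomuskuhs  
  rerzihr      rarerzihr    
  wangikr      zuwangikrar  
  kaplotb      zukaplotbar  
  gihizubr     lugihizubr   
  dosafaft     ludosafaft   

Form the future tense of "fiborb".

fiborbast

rerzihr and wangikr both end in -r yet inflect differently (rarerzihr, zuwangikrar), so the final letter is not what conditions the rule; the second-to-last letter is.
"fiborb" has second-to-last letter 'r'. The stems whose second-to-last letter is 'r' (huhwilrurm → huhwilrurmast, pekoszert → pekoszertast) add -ast.
The other patterns: stems whose second-to-last letter is 'h' add the prefix ra-; stems whose second-to-last letter is 'k' or 't' add zu- … -ar around the stem; stems whose second-to-last letter is 'b' or 'f' add the prefix lu-.
So fiborb → fiborbast.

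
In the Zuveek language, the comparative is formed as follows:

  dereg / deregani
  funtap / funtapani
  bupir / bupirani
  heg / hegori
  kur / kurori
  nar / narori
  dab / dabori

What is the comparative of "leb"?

lebori

dereg and heg both end in -g yet inflect differently (deregani, hegori), so the final letter is not what conditions the rule; the number of vowels is.
"leb" has 1 vowel. The stems with 1 vowel (heg → hegori, kur → kurori, nar → narori) add -ori.
So leb → lebori.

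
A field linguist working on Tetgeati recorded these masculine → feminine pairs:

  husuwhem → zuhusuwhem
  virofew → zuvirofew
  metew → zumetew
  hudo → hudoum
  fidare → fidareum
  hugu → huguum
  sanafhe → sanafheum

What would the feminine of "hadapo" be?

husuwhem and fidare both have last vowel 'e' yet inflect differently (zuhusuwhem, fidareum), so the last vowel is not what conditions the rule; whether the stem ends in a vowel or a consonant is.
"hadapo" ends in a vowel. The stems ending in a vowel (hudo → hudoum, fidare → fidareum, hugu → huguum) add -um.
The other pattern: stems ending in a consonant add the prefix zu-.
So hadapo → hadapoum.

hadapoum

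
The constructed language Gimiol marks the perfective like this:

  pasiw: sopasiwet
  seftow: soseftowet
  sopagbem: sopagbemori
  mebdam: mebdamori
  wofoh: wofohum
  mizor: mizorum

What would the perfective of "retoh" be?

retohum

seftow and wofoh both have last vowel 'o' yet inflect differently (soseftowet, wofohum), so the last vowel is not what conditions the rule; the final letter is.
"retoh" ends in -h. The one such stem in the data (wofoh → wofohum) adds -um, so the same rule applies.
So retoh → retohum.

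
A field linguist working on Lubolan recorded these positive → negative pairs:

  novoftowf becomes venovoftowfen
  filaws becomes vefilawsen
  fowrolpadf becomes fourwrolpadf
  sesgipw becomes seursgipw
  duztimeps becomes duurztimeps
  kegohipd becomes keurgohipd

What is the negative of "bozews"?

vebozewsen

"bozews" has second-to-last letter 'w'. The stems whose second-to-last letter is 'w' (novoftowf → venovoftowfen, filaws → vefilawsen) add ve- … -en around the stem.
So bozews → vebozewsen.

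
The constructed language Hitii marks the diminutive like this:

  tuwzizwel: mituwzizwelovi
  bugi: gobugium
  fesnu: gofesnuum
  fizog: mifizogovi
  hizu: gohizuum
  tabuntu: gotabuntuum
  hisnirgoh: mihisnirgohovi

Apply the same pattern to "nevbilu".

gonevbiluum

"nevbilu" ends in a vowel. The stems ending in a vowel (tabuntu → gotabuntuum, bugi → gobugium, hizu → gohizuum) add go- … -um around the stem.
So nevbilu → gonevbiluum.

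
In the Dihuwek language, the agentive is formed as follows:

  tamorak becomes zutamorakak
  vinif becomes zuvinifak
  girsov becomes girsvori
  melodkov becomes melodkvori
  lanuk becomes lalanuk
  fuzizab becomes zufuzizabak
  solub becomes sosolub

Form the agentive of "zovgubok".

zovgubkori

solub and fuzizab both end in -b yet inflect differently (sosolub, zufuzizabak), so the final letter is not what conditions the rule; the last vowel is.
"zovgubok" has last vowel 'o'. The stems whose last vowel is 'o' (girsov → girsvori, melodkov → melodkvori) delete the last vowel and add -ori.
So zovgubok → zovgubkori.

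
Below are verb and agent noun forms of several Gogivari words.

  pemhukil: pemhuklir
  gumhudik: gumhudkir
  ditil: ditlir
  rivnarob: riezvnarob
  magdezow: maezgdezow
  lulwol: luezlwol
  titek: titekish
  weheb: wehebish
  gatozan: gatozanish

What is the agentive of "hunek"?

pemhukil and lulwol both end in -l yet inflect differently (pemhuklir, luezlwol), so the final letter is not what conditions the rule; the last vowel is.
"hunek" has last vowel 'e'. The stems whose last vowel is 'e' (titek → titekish, weheb → wehebish) add -ish.
The other patterns: stems whose last vowel is 'i' delete the last vowel and add -ir; stems whose last vowel is 'o' insert -ez- after the first vowel.
So hunek → hunekish.

hunekish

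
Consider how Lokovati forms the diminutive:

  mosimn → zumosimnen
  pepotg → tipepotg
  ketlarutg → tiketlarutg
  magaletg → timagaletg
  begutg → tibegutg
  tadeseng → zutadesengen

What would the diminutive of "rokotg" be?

"rokotg" has second-to-last letter 't'. The stems whose second-to-last letter is 't' (ketlarutg → tiketlarutg, pepotg → tipepotg, begutg → tibegutg) add the prefix ti-.
So rokotg → tirokotg.

tirokotg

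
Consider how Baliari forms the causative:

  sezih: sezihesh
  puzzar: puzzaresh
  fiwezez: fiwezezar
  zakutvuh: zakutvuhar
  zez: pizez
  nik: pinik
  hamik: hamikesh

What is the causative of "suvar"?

nik and hamik both end in -k yet inflect differently (pinik, hamikesh), so the final letter is not what conditions the rule; the number of vowels is.
"suvar" has 2 vowels. The stems with 2 vowels (puzzar → puzzaresh, sezih → sezihesh, hamik → hamikesh) add -esh.
So suvar → suvaresh.

suvaresh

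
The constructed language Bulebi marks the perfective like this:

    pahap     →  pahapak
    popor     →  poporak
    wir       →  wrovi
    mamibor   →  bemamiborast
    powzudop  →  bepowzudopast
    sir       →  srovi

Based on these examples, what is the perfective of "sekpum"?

"sekpum" has 2 vowels. The stems with 2 vowels (popor → poporak, pahap → pahapak) add -ak.
The other patterns: stems with 1 vowel delete the last vowel and add -ovi; stems with 3 vowels add be- … -ast around the stem.
So sekpum → sekpumak.

sekpumak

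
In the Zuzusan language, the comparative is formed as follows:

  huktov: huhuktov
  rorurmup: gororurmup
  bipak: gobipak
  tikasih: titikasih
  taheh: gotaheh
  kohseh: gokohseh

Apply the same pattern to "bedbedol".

"bedbedol" has last vowel 'o'. The one such stem in the data (huktov → huhuktov) repeats the first consonant+vowel as a prefix (as does tikasih), so the same rule applies.
The other pattern: stems whose last vowel is 'a', 'e' or 'u' add the prefix go-.
So bedbedol → bebedbedol.

bebedbedol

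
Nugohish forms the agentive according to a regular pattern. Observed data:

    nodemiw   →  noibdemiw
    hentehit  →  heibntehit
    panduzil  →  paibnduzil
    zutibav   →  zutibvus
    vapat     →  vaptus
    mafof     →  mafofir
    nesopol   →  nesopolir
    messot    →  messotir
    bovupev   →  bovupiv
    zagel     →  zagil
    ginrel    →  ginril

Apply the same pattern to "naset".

"naset" has last vowel 'e'. The stems whose last vowel is 'e' (bovupev → bovupiv, zagel → zagil, ginrel → ginril) change the last vowel to 'i'.
So naset → nasit.

nasit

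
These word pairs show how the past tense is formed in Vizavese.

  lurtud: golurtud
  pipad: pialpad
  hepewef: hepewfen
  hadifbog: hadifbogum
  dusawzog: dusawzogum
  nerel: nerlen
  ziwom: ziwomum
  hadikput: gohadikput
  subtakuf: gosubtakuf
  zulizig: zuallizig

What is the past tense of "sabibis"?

saalbibis

"sabibis" has last vowel 'i'. The one such stem in the data (zulizig → zuallizig) inserts -al- after the first vowel (as does pipad), so the same rule applies.
So sabibis → saalbibis.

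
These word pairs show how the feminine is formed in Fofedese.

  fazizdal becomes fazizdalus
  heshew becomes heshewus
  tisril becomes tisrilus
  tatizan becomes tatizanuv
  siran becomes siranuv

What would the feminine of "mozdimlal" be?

"mozdimlal" ends in -l. The stems ending in -l (fazizdal → fazizdalus, tisril → tisrilus) add -us.
The other pattern: stems ending in -n add -uv.
So mozdimlal → mozdimlalus.

mozdimlalus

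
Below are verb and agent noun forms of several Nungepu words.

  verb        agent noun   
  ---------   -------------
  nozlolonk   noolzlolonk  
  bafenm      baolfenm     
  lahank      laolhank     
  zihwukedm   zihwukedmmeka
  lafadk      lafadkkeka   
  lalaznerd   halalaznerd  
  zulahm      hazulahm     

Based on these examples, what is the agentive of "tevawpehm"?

bafenm and zihwukedm both end in -m yet inflect differently (baolfenm, zihwukedmmeka), so the final letter is not what conditions the rule; the second-to-last letter is.
"tevawpehm" has second-to-last letter 'h'. The one such stem in the data (zulahm → hazulahm) adds the prefix ha-, so the same rule applies.
So tevawpehm → hatevawpehm.

hatevawpehm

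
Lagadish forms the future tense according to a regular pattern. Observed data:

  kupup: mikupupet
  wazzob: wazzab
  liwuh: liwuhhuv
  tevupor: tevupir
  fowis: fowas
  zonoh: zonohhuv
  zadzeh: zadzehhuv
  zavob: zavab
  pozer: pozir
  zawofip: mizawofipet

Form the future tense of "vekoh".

tevupor and zonoh both have last vowel 'o' yet inflect differently (tevupir, zonohhuv), so the last vowel is not what conditions the rule; the final letter is.
"vekoh" ends in -h. The stems ending in -h (liwuh → liwuhhuv, zonoh → zonohhuv, zadzeh → zadzehhuv) double the final consonant and add -uv.
The other patterns: stems ending in -r change the last vowel to 'i'; stems ending in -p add mi- … -et around the stem; stems ending in -b or -s change the last vowel to 'a'.
So vekoh → vekohhuv.

vekohhuv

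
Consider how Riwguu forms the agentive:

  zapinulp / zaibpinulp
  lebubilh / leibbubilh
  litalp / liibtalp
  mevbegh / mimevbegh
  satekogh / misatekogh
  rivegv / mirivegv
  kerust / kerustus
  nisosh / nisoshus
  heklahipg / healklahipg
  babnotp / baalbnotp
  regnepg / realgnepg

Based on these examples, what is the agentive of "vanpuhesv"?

vanpuhesvus

lebubilh and mevbegh both end in -h yet inflect differently (leibbubilh, mimevbegh), so the final letter is not what conditions the rule; the second-to-last letter is.
"vanpuhesv" has second-to-last letter 's'. The stems whose second-to-last letter is 's' (kerust → kerustus, nisosh → nisoshus) add -us.
The other patterns: stems whose second-to-last letter is 'l' insert -ib- after the first vowel; stems whose second-to-last letter is 'g' add the prefix mi-; stems whose second-to-last letter is 'p' or 't' insert -al- after the first vowel.
So vanpuhesv → vanpuhesvus.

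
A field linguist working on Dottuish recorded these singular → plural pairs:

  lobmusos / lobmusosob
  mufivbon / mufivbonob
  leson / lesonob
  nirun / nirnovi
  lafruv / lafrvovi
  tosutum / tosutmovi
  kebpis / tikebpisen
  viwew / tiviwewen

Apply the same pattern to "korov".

"korov" has last vowel 'o'. The stems whose last vowel is 'o' (lobmusos → lobmusosob, mufivbon → mufivbonob, leson → lesonob) add -ob.
So korov → korovob.

korovob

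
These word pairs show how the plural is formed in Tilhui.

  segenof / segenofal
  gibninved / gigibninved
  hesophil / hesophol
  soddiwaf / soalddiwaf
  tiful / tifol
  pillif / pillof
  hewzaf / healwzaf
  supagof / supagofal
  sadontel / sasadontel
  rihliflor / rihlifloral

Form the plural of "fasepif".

fasepof

segenof and hewzaf both end in -f yet inflect differently (segenofal, healwzaf), so the final letter is not what conditions the rule; the last vowel is.
"fasepif" has last vowel 'i'. The stems whose last vowel is 'i' (pillif → pillof, hesophil → hesophol) change the last vowel to 'o'.
The other patterns: stems whose last vowel is 'e' repeat the first consonant+vowel as a prefix; stems whose last vowel is 'o' add -al; stems whose last vowel is 'a' insert -al- after the first vowel.
So fasepif → fasepof.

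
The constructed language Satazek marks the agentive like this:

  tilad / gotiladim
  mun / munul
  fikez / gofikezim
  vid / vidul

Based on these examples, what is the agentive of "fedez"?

vid and tilad both end in -d yet inflect differently (vidul, gotiladim), so the final letter is not what conditions the rule; the number of vowels is.
"fedez" has 2 vowels. The stems with 2 vowels (fikez → gofikezim, tilad → gotiladim) add go- … -im around the stem.
So fedez → gofedezim.

gofedezim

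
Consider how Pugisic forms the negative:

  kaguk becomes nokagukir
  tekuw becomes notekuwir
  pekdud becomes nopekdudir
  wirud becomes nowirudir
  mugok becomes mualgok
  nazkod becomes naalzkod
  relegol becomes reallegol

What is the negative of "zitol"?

kaguk and mugok both end in -k yet inflect differently (nokagukir, mualgok), so the final letter is not what conditions the rule; the last vowel is.
"zitol" has last vowel 'o'. The stems whose last vowel is 'o' (mugok → mualgok, nazkod → naalzkod, relegol → reallegol) insert -al- after the first vowel.
So zitol → zialtol.

zialtol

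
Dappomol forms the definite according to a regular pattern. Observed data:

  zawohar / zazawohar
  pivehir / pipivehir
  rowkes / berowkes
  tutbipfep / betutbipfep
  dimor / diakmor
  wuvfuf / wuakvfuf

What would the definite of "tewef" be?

zawohar and dimor both end in -r yet inflect differently (zazawohar, diakmor), so the final letter is not what conditions the rule; the last vowel is.
"tewef" has last vowel 'e'. The stems whose last vowel is 'e' (rowkes → berowkes, tutbipfep → betutbipfep) add the prefix be-.
So tewef → betewef.

betewef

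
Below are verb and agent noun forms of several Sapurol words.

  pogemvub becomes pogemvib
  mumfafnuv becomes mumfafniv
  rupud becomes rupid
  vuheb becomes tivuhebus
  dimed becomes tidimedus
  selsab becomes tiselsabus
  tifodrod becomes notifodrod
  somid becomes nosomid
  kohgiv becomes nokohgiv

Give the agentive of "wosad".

pogemvub and vuheb both end in -b yet inflect differently (pogemvib, tivuhebus), so the final letter is not what conditions the rule; the last vowel is.
"wosad" has last vowel 'a'. The one such stem in the data (selsab → tiselsabus) adds ti- … -us around the stem, so the same rule applies.
The other patterns: stems whose last vowel is 'u' change the last vowel to 'i'; stems whose last vowel is 'i' or 'o' add the prefix no-.
So wosad → tiwosadus.

tiwosadus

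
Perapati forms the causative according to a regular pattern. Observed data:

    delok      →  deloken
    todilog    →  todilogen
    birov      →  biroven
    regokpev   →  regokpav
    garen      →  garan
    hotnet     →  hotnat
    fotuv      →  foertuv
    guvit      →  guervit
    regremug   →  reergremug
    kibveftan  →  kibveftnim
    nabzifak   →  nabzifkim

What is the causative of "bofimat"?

birov and regokpev both end in -v yet inflect differently (biroven, regokpav), so the final letter is not what conditions the rule; the last vowel is.
"bofimat" has last vowel 'a'. The stems whose last vowel is 'a' (kibveftan → kibveftnim, nabzifak → nabzifkim) delete the last vowel and add -im.
The other patterns: stems whose last vowel is 'o' add -en; stems whose last vowel is 'e' change the last vowel to 'a'; stems whose last vowel is 'i' or 'u' insert -er- after the first vowel.
So bofimat → bofimtim.

bofimtim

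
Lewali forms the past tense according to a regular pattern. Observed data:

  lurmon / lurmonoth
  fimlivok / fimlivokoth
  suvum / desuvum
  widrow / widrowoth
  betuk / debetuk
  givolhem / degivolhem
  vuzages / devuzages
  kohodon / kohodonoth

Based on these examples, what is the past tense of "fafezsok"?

fafezsokoth

"fafezsok" has last vowel 'o'. The stems whose last vowel is 'o' (fimlivok → fimlivokoth, kohodon → kohodonoth, widrow → widrowoth) add -oth.
The other pattern: stems whose last vowel is 'e' or 'u' add the prefix de-.
So fafezsok → fafezsokoth.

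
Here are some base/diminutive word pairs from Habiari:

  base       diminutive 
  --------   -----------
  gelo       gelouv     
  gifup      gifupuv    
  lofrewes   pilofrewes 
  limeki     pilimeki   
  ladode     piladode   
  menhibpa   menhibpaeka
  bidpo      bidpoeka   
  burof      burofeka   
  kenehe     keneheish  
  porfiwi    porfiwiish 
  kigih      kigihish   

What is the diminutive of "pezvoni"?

pezvoniish

gelo and bidpo both end in -o yet inflect differently (gelouv, bidpoeka), so the final letter is not what conditions the rule; the first letter is.
"pezvoni" begins with p-. The one such stem in the data (porfiwi → porfiwiish) adds -ish, so the same rule applies.
The other patterns: stems beginning with g- add -uv; stems beginning with l- add the prefix pi-; stems beginning with b- or m- add -eka.
So pezvoni → pezvoniish.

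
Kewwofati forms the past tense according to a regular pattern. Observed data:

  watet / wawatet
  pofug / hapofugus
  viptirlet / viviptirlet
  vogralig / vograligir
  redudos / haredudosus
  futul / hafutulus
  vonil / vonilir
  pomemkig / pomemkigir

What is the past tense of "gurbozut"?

hagurbozutus

vogralig and pofug both end in -g yet inflect differently (vograligir, hapofugus), so the final letter is not what conditions the rule; the last vowel is.
"gurbozut" has last vowel 'u'. The stems whose last vowel is 'u' (pofug → hapofugus, futul → hafutulus) add ha- … -us around the stem.
The other patterns: stems whose last vowel is 'e' repeat the first consonant+vowel as a prefix; stems whose last vowel is 'i' add -ir.
So gurbozut → hagurbozutus.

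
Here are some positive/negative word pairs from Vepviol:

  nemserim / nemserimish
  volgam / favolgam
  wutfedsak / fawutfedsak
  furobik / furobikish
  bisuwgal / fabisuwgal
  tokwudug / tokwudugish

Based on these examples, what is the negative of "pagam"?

fapagam

volgam and nemserim both end in -m yet inflect differently (favolgam, nemserimish), so the final letter is not what conditions the rule; the last vowel is.
"pagam" has last vowel 'a'. The stems whose last vowel is 'a' (wutfedsak → fawutfedsak, bisuwgal → fabisuwgal, volgam → favolgam) add the prefix fa-.
So pagam → fapagam.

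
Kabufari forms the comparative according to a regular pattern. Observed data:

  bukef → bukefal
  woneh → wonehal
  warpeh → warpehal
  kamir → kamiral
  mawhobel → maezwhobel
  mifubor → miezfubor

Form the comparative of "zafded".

"zafded" has 2 vowels. The stems with 2 vowels (bukef → bukefal, woneh → wonehal, warpeh → warpehal) add -al.
So zafded → zafdedal.

zafdedal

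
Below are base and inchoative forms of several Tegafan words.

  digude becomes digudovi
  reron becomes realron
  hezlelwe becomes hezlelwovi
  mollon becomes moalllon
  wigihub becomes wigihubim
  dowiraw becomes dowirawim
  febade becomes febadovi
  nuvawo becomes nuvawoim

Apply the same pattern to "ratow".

"ratow" ends in -w. The one such stem in the data (dowiraw → dowirawim) adds -im, so the same rule applies.
The other patterns: stems ending in -n insert -al- after the first vowel; stems ending in -e drop the final letter and add -ovi.
So ratow → ratowim.

ratowim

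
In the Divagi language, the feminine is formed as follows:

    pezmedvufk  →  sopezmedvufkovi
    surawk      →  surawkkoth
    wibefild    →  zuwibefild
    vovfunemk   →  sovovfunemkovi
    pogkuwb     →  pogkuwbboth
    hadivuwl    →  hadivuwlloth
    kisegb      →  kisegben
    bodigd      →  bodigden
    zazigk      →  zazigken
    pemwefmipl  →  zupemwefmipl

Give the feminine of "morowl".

"morowl" has second-to-last letter 'w'. The stems whose second-to-last letter is 'w' (surawk → surawkkoth, hadivuwl → hadivuwlloth, pogkuwb → pogkuwbboth) double the final consonant and add -oth.
The other patterns: stems whose second-to-last letter is 'g' add -en; stems whose second-to-last letter is 'l' or 'p' add the prefix zu-; stems whose second-to-last letter is 'f' or 'm' add so- … -ovi around the stem.
So morowl → morowlloth.

morowlloth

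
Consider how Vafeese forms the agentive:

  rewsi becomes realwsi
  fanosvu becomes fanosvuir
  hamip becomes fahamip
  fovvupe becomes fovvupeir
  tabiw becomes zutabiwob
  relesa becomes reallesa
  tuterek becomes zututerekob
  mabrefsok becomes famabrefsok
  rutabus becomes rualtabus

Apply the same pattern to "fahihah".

tuterek and mabrefsok both end in -k yet inflect differently (zututerekob, famabrefsok), so the final letter is not what conditions the rule; the first letter is.
"fahihah" begins with f-. The stems beginning with f- (fovvupe → fovvupeir, fanosvu → fanosvuir) add -ir.
The other patterns: stems beginning with r- insert -al- after the first vowel; stems beginning with t- add zu- … -ob around the stem; stems beginning with h- or m- add the prefix fa-.
So fahihah → fahihahir.

fahihahir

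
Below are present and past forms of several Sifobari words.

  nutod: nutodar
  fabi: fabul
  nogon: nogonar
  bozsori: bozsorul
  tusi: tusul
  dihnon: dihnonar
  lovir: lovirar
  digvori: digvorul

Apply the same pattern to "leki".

lovir and tusi both have last vowel 'i' yet inflect differently (lovirar, tusul), so the last vowel is not what conditions the rule; whether the stem ends in a vowel or a consonant is.
"leki" ends in a vowel. The stems ending in a vowel (tusi → tusul, bozsori → bozsorul, fabi → fabul) drop the final letter and add -ul.
So leki → lekul.

lekul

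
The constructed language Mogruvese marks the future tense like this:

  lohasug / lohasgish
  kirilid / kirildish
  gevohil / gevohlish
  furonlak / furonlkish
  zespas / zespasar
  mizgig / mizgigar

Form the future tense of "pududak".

pududkish

lohasug and mizgig both end in -g yet inflect differently (lohasgish, mizgigar), so the final letter is not what conditions the rule; the number of vowels is.
"pududak" has 3 vowels. The stems with 3 vowels (lohasug → lohasgish, kirilid → kirildish, gevohil → gevohlish) delete the last vowel and add -ish.
The other pattern: stems with 2 vowels add -ar.
So pududak → pududkish.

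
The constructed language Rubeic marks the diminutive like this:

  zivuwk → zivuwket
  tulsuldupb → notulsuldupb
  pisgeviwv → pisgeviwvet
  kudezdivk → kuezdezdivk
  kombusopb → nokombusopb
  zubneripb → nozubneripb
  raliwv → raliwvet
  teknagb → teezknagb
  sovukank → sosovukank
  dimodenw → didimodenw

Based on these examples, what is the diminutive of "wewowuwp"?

"wewowuwp" has second-to-last letter 'w'. The stems whose second-to-last letter is 'w' (zivuwk → zivuwket, pisgeviwv → pisgeviwvet, raliwv → raliwvet) add -et.
So wewowuwp → wewowuwpet.

wewowuwpet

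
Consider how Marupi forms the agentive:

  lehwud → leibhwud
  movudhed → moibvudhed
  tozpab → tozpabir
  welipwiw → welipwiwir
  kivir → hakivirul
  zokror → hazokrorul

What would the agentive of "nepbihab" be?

welipwiw and kivir both have last vowel 'i' yet inflect differently (welipwiwir, hakivirul), so the last vowel is not what conditions the rule; the final letter is.
"nepbihab" ends in -b. The one such stem in the data (tozpab → tozpabir) adds -ir, so the same rule applies.
The other patterns: stems ending in -d insert -ib- after the first vowel; stems ending in -r add ha- … -ul around the stem.
So nepbihab → nepbihabir.

nepbihabir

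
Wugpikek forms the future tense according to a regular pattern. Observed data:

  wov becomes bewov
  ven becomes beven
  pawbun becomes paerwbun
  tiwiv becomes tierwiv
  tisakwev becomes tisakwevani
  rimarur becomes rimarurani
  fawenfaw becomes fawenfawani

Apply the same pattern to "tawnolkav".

ven and pawbun both end in -n yet inflect differently (beven, paerwbun), so the final letter is not what conditions the rule; the number of vowels is.
"tawnolkav" has 3 vowels. The stems with 3 vowels (tisakwev → tisakwevani, rimarur → rimarurani, fawenfaw → fawenfawani) add -ani.
The other patterns: stems with 1 vowel add the prefix be-; stems with 2 vowels insert -er- after the first vowel.
So tawnolkav → tawnolkavani.

tawnolkavani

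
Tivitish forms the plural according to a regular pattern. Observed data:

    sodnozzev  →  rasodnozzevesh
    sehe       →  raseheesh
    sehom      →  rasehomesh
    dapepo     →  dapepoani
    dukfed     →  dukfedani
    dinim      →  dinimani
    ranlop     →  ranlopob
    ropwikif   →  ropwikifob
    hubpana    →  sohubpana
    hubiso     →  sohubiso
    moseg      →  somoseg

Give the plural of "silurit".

rasiluritesh

sehom and dinim both end in -m yet inflect differently (rasehomesh, dinimani), so the final letter is not what conditions the rule; the first letter is.
"silurit" begins with s-. The stems beginning with s- (sodnozzev → rasodnozzevesh, sehe → raseheesh, sehom → rasehomesh) add ra- … -esh around the stem.
The other patterns: stems beginning with d- add -ani; stems beginning with r- add -ob; stems beginning with h- or m- add the prefix so-.
So silurit → rasiluritesh.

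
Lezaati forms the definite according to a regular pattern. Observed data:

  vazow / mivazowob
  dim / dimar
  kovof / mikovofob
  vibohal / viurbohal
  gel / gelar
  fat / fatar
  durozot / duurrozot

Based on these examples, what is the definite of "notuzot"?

nourtuzot

"notuzot" has 3 vowels. The stems with 3 vowels (durozot → duurrozot, vibohal → viurbohal) insert -ur- after the first vowel.
The other patterns: stems with 1 vowel add -ar; stems with 2 vowels add mi- … -ob around the stem.
So notuzot → nourtuzot.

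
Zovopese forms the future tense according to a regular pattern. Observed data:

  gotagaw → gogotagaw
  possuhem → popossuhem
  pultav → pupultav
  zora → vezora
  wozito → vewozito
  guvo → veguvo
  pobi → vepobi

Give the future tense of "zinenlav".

zizinenlav

gotagaw and zora both have last vowel 'a' yet inflect differently (gogotagaw, vezora), so the last vowel is not what conditions the rule; whether the stem ends in a vowel or a consonant is.
"zinenlav" ends in a consonant. The stems ending in a consonant (gotagaw → gogotagaw, possuhem → popossuhem, pultav → pupultav) repeat the first consonant+vowel as a prefix.
So zinenlav → zizinenlav.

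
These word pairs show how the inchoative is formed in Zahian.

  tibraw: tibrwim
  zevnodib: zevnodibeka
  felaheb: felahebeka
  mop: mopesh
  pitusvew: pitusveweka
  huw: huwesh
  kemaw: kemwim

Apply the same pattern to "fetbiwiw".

"fetbiwiw" has 3 vowels. The stems with 3 vowels (pitusvew → pitusveweka, felaheb → felahebeka, zevnodib → zevnodibeka) add -eka.
The other patterns: stems with 1 vowel add -esh; stems with 2 vowels delete the last vowel and add -im.
So fetbiwiw → fetbiwiweka.

fetbiwiweka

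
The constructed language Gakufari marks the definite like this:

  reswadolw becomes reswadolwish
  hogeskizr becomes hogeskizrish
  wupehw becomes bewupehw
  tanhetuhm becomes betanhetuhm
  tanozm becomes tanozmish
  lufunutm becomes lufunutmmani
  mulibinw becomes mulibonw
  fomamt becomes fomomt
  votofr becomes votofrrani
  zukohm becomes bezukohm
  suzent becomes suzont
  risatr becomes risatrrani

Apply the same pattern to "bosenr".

reswadolw and mulibinw both end in -w yet inflect differently (reswadolwish, mulibonw), so the final letter is not what conditions the rule; the second-to-last letter is.
"bosenr" has second-to-last letter 'n'. The stems whose second-to-last letter is 'n' (mulibinw → mulibonw, suzent → suzont) change the last vowel to 'o'.
So bosenr → bosonr.

bosonr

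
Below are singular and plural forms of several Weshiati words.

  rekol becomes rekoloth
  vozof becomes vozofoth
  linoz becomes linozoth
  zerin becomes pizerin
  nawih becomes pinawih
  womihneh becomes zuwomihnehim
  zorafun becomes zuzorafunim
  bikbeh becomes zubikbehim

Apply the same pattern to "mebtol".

mebtoloth

"mebtol" has last vowel 'o'. The stems whose last vowel is 'o' (rekol → rekoloth, vozof → vozofoth, linoz → linozoth) add -oth.
So mebtol → mebtoloth.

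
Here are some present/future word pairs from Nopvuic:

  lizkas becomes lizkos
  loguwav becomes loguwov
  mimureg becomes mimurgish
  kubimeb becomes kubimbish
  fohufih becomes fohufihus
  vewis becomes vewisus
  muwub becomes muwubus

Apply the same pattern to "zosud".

zosudus

lizkas and vewis both end in -s yet inflect differently (lizkos, vewisus), so the final letter is not what conditions the rule; the last vowel is.
"zosud" has last vowel 'u'. The one such stem in the data (muwub → muwubus) adds -us, so the same rule applies.
So zosud → zosudus.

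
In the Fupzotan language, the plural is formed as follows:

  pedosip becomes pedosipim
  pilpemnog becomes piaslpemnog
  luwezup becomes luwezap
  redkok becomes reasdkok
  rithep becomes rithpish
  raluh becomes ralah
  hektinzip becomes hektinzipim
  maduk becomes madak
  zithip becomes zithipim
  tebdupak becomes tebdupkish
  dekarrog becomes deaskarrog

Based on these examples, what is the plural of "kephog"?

keasphog

redkok and tebdupak both end in -k yet inflect differently (reasdkok, tebdupkish), so the final letter is not what conditions the rule; the last vowel is.
"kephog" has last vowel 'o'. The stems whose last vowel is 'o' (pilpemnog → piaslpemnog, redkok → reasdkok, dekarrog → deaskarrog) insert -as- after the first vowel.
The other patterns: stems whose last vowel is 'a' or 'e' delete the last vowel and add -ish; stems whose last vowel is 'u' change the last vowel to 'a'; stems whose last vowel is 'i' add -im.
So kephog → keasphog.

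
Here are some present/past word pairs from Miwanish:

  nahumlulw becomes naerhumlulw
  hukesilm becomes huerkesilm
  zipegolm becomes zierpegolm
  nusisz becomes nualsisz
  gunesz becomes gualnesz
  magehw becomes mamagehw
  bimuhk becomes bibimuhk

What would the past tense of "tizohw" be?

"tizohw" has second-to-last letter 'h'. The stems whose second-to-last letter is 'h' (magehw → mamagehw, bimuhk → bibimuhk) repeat the first consonant+vowel as a prefix.
So tizohw → titizohw.

titizohw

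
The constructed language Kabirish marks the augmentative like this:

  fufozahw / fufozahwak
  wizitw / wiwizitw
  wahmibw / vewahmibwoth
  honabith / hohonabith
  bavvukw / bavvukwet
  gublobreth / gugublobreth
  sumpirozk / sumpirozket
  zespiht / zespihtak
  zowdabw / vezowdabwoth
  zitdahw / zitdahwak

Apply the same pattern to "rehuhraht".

rehuhrahtak

"rehuhraht" has second-to-last letter 'h'. The stems whose second-to-last letter is 'h' (zitdahw → zitdahwak, fufozahw → fufozahwak, zespiht → zespihtak) add -ak.
The other patterns: stems whose second-to-last letter is 'b' add ve- … -oth around the stem; stems whose second-to-last letter is 't' repeat the first consonant+vowel as a prefix; stems whose second-to-last letter is 'k' or 'z' add -et.
So rehuhraht → rehuhrahtak.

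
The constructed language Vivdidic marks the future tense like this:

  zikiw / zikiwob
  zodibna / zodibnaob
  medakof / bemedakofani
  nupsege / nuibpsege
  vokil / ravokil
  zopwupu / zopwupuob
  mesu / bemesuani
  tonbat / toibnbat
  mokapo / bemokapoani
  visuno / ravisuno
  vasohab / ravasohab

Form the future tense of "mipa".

"mipa" begins with m-. The stems beginning with m- (mesu → bemesuani, mokapo → bemokapoani, medakof → bemedakofani) add be- … -ani around the stem.
So mipa → bemipaani.

bemipaani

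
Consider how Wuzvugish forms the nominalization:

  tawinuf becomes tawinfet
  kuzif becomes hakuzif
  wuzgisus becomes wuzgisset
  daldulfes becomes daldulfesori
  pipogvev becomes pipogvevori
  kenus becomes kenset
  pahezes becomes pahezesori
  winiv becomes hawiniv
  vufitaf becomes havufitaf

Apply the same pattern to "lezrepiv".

"lezrepiv" has last vowel 'i'. The stems whose last vowel is 'i' (kuzif → hakuzif, winiv → hawiniv) add the prefix ha-.
The other patterns: stems whose last vowel is 'u' delete the last vowel and add -et; stems whose last vowel is 'e' add -ori.
So lezrepiv → halezrepiv.

halezrepiv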